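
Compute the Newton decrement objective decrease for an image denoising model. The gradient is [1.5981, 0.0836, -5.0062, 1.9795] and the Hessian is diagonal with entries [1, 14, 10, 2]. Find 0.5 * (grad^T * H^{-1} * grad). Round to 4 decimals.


Step 1: H is diagonal, so H^(-1) * g = [1.5981, 0.006, -0.5006, 0.9898].
Step 2: g^T H^(-1) g = sum_i g_i^2 / H_ii
  = (1.5981)^2/1 + (0.0836)^2/14 + (-5.0062)^2/10 + (1.9795)^2/2
  = 2.5539 + 0.0005 + 2.5062 + 1.9592 = 7.0198
Step 3: Objective decrease = 0.5 * g^T H^(-1) g = 3.5099


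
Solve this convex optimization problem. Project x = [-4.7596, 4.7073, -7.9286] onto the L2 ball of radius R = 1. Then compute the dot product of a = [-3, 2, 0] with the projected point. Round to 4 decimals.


Step 1: Compute ||x|| (intermediates to 6 decimals).
||x|| = sqrt((-4.7596)^2 + 4.7073^2 + (-7.9286)^2) = 10.376664
Step 2: Project.
Since ||x|| > R, scale = R/||x|| = 1/10.376664 = 0.09637, proj(x) = scale * x
proj(x) = [-0.458683, 0.453643, -0.764079]
Step 3: Dot product.
a^T * proj(x) = -3*(-0.458683) + 2*0.453643 + 0*(-0.764079) = 2.2833


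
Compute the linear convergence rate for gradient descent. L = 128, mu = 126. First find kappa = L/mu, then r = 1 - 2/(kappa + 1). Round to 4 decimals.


Step 1: Compute the condition number.
kappa = L/mu = 128/126 = 1.0159
Step 2: Compute the convergence rate.
r = 1 - 2/(kappa + 1) = 1 - 2*mu/(L + mu) = (L - mu)/(L + mu) = 2/254 = 0.0079


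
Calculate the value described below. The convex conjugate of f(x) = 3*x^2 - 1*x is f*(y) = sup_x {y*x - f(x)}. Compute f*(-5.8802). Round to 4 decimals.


f*(y) = sup_x {y*x - a*x^2 - b*x} = sup_x {(y-b)*x - a*x^2}
FOC: (y - b) - 2a*x = 0 => x* = (y - b)/(2a)
x* = (-5.8802 + 1)/(2*3) = -0.8134
f*(-5.8802) = (y-b)^2/(4a) = (-5.8802 + 1)^2/(4*3)
= 23.8164/12 = 1.9847


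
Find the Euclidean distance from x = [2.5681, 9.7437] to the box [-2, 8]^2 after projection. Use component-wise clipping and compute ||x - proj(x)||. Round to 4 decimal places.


Project each component onto [-2, 8].
clip(2.5681) = 2.5681, clip(9.7437) = 8.0
Projection = [2.5681, 8.0]
Squared diffs: [0.0, 3.0405]
Distance = sqrt(3.0405) = 1.7437


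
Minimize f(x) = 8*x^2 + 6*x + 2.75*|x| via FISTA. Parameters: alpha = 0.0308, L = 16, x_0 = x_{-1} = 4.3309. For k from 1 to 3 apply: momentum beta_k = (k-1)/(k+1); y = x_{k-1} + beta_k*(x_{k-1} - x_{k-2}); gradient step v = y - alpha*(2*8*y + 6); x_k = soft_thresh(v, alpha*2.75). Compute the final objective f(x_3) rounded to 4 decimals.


FISTA on f(x) = 8*x^2 + 6*x + 2.75*|x|
L = 16, alpha = 0.0308
Iteration 1: beta = 0.0, y = 4.3309 + 0.0*(4.3309 - 4.3309) = 4.3309
  grad(y) = 75.2944, v = y - alpha*grad = 2.0118
  prox(v) = soft_thresh(2.0118, 0.0847) = 1.9271
Iteration 2: beta = 0.3333, y = 1.9271 + 0.3333*(1.9271 - 4.3309) = 1.1259
  grad(y) = 24.014, v = y - alpha*grad = 0.3862
  prox(v) = soft_thresh(0.3862, 0.0847) = 0.3015
Iteration 3: beta = 0.5, y = 0.3015 + 0.5*(0.3015 - 1.9271) = -0.5112
  grad(y) = -2.18, v = y - alpha*grad = -0.4441
  prox(v) = soft_thresh(-0.4441, 0.0847) = -0.3594
f(x_3) = 8*(-0.3594)^2 + 6*(-0.3594) + 2.75*|-0.3594| = -0.1347


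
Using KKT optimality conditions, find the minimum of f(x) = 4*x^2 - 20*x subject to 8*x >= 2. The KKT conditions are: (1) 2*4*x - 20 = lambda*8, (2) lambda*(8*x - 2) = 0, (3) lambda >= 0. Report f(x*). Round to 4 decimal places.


Step 1: Try lambda = 0 (constraint inactive).
Stationarity: 2*4*x - 20 = 0
x* = 20/(2*4) = 2.5
Check constraint: 8*2.5 = 20.0 >= 2 -- satisfied.
Step 2: Compute optimal value.
f(x*) = 4*2.5^2 - 20*2.5 = -25.0


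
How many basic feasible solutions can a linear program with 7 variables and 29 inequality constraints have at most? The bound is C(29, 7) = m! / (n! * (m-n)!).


Each vertex corresponds to some choice of n active constraints out of m, so the number of vertices is at most C(m, n) = m! / (n!(m-n)!).
m = 29, n = 7
Numerator: 29 * 28 * 27 * 26 * 25 * 24 * 23
Denominator: 7! = 5040
C(29, 7) = 1560780


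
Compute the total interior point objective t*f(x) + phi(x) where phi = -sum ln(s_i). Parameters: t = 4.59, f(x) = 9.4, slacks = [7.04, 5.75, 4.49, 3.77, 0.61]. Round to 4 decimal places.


Step 1: Compute log-barrier.
ln values: [1.9516, 1.7492, 1.5019, 1.3271, -0.4943]
phi = -(1.9516 + 1.7492 + 1.5019 + 1.3271 - 0.4943) = -6.0354
Step 2: Compute augmented objective.
t*f(x) = 4.59*9.4 = 43.146
Total = 43.146 - 6.0354 = 37.1106


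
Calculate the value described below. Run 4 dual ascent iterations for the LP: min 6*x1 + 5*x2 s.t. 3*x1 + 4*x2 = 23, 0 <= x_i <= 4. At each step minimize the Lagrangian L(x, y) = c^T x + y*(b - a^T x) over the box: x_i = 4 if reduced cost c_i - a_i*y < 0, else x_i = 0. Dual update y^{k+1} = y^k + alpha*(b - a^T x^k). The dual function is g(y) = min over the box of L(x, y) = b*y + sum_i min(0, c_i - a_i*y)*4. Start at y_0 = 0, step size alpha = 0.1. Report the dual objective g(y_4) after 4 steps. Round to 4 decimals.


Dual ascent for LP: min 6*x1 + 5*x2, 3*x1 + 4*x2 = 23, 0 <= x_i <= 4
Step 1: y^k = 0.0, reduced costs: (6.0, 5.0)
  x^k = (0.0, 0.0), subgradient = b - a^T x = 23.0
  y^{k+1} = 0.0 + 0.1*23.0 = 2.3
Step 2: y^k = 2.3, reduced costs: (-0.9, -4.2)
  x^k = (4.0, 4.0), subgradient = b - a^T x = -5.0
  y^{k+1} = 2.3 + 0.1*-5.0 = 1.8
Step 3: y^k = 1.8, reduced costs: (0.6, -2.2)
  x^k = (0.0, 4.0), subgradient = b - a^T x = 7.0
  y^{k+1} = 1.8 + 0.1*7.0 = 2.5
Step 4: y^k = 2.5, reduced costs: (-1.5, -5.0)
  x^k = (4.0, 4.0), subgradient = b - a^T x = -5.0
  y^{k+1} = 2.5 + 0.1*-5.0 = 2.0
Dual objective at y_4 = 2.0: reduced costs (0.0, -3.0), box minimizer x = (0.0, 4.0)
g(y_4) = b*y + (c1 - a1*y)*x1 + (c2 - a2*y)*x2 = 23*2.0 + 0.0*0.0 + (-3.0)*4.0 = 46.0 + 0.0 - 12.0 = 34.0


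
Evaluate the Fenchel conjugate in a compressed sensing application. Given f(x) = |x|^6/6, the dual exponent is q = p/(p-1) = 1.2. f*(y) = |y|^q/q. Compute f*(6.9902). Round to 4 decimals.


The conjugate exponent q satisfies 1/p + 1/q = 1.
p = 6, so q = 6/(6 - 1) = 1.2
|y|^q = 6.9902^1.2 = 10.3131
f*(6.9902) = 10.3131 / 1.2 = 8.5942


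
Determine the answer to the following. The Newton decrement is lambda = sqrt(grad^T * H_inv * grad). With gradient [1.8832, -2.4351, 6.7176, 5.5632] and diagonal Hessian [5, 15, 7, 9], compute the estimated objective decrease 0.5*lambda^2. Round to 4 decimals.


Step 1: H is diagonal, so H^(-1) * g = [0.3766, -0.1623, 0.9597, 0.6181].
Step 2: g^T H^(-1) g = sum_i g_i^2 / H_ii
  = (1.8832)^2/5 + (-2.4351)^2/15 + (6.7176)^2/7 + (5.5632)^2/9
  = 0.7093 + 0.3953 + 6.4466 + 3.4388 = 10.99
Step 3: Objective decrease = 0.5 * g^T H^(-1) g = 5.495


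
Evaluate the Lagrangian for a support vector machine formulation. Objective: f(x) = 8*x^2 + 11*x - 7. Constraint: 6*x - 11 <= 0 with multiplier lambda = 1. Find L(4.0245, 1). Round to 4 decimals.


Step 1: Evaluate f(x).
f(4.0245) = 8*4.0245^2 + 11*4.0245 - 7 = 166.8423
Step 2: Evaluate g(x).
g(4.0245) = 6*4.0245 - 11 = 13.147
Step 3: Compute Lagrangian.
L = 166.8423 + 1*13.147 = 179.9893


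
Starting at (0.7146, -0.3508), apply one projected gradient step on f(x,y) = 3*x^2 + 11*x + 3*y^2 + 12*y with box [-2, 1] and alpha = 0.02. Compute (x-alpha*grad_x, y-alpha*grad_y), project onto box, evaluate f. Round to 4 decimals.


Step 1: Compute gradient at (0.7146, -0.3508).
grad_x = 2*3*0.7146 + 11 = 15.2876
grad_y = 2*3*-0.3508 + 12 = 9.8952
Step 2: Gradient step.
x_raw = 0.7146 - 0.02*15.2876 = 0.4088
y_raw = -0.3508 - 0.02*9.8952 = -0.5487
Step 3: Project onto [-2, 1].
x_proj = clip(0.4088) = 0.4088
y_proj = clip(-0.5487) = -0.5487
Step 4: Evaluate f.
f(0.4088, -0.5487) = -0.6824


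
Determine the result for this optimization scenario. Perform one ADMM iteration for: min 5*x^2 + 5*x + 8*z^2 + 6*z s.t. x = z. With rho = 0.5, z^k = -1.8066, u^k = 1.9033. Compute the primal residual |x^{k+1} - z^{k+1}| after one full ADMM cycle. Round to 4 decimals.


ADMM iteration with rho = 0.5, z^k = -1.8066, u^k = 1.9033
Step 1: x-update.
Minimize 5*x^2 + 5*x + (0.5/2)*(x + 1.8066 + 1.9033)^2
FOC: (2*5 + 0.5)*x = -5 + 0.5*(-1.8066 - 1.9033)
x^{k+1} = -0.6529
Step 2: z-update.
Minimize 8*z^2 + 6*z + (0.5/2)*(-0.6529 - z + 1.9033)^2
FOC: (2*8 + 0.5)*z = -6 + 0.5*(-0.6529 + 1.9033)
z^{k+1} = -0.3257
Step 3: u-update.
u^{k+1} = 1.9033 - 0.6529 + 0.3257 = 1.5762
Step 4: Primal residual = |-0.6529 + 0.3257| = 0.3271


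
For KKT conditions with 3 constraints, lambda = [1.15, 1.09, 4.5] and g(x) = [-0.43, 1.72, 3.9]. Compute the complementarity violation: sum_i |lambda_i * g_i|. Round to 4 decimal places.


KKT complementary slackness check:
lambda_1 * g_1 = 1.15 * -0.43 = -0.4945
lambda_2 * g_2 = 1.09 * 1.72 = 1.8748
lambda_3 * g_3 = 4.5 * 3.9 = 17.55
Total violation = 0.4945 + 1.8748 + 17.55 = 19.9193


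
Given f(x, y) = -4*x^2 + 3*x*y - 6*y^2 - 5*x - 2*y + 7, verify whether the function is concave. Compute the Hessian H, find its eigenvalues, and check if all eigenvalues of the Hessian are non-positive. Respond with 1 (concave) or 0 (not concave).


The Hessian of f(x,y) = -4*x^2 + 3*x*y - 6*y^2 - 5*x - 2*y + 7 is:
H = [[-8, 3], [3, -12]]
Trace = -8 - 12 = -20
Determinant = -8*-12 - (3)^2 = 87
Discriminant = (-20)^2 - 4*87 = 52.0
Eigenvalues: lambda_1 = -13.6056, lambda_2 = -6.3944
The function is concave.

1


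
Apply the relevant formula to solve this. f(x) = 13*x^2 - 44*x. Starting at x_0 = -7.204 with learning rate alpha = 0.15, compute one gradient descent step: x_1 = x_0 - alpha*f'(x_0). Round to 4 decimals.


We compute the gradient at x_0 and apply the update.
f'(x) = 26*x - 44
f'(-7.204) = 26*-7.204 - 44 = -231.304
x_1 = -7.204 - 0.15*-231.304 = 27.4916


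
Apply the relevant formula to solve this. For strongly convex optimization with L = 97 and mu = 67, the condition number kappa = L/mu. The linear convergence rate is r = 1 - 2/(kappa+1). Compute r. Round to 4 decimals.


Step 1: Compute the condition number.
kappa = L/mu = 97/67 = 1.4478
Step 2: Compute the convergence rate.
r = 1 - 2/(kappa + 1) = 1 - 2*mu/(L + mu) = (L - mu)/(L + mu) = 30/164 = 0.1829


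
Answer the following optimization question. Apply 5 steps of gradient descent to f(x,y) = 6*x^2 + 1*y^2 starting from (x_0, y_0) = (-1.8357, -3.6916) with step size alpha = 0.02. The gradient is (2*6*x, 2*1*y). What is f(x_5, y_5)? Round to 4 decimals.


Gradient descent on f(x,y) = 6*x^2 + 1*y^2.
Starting point: (-1.8357, -3.6916), alpha = 0.02
Step 1: grad_x = 2*6*-1.8357 = -22.0284, grad_y = 2*1*-3.6916 = -7.3832
  x_1 = -1.8357 - 0.02*-22.0284 = -1.3951
  y_1 = -3.6916 - 0.02*-7.3832 = -3.5439
Step 2: grad_x = 2*6*-1.3951 = -16.7416, grad_y = 2*1*-3.5439 = -7.0879
  x_2 = -1.3951 - 0.02*-16.7416 = -1.0603
  y_2 = -3.5439 - 0.02*-7.0879 = -3.4022
Step 3: grad_x = 2*6*-1.0603 = -12.7236, grad_y = 2*1*-3.4022 = -6.8044
  x_3 = -1.0603 - 0.02*-12.7236 = -0.8058
  y_3 = -3.4022 - 0.02*-6.8044 = -3.2661
Step 4: grad_x = 2*6*-0.8058 = -9.6699, grad_y = 2*1*-3.2661 = -6.5322
  x_4 = -0.8058 - 0.02*-9.6699 = -0.6124
  y_4 = -3.2661 - 0.02*-6.5322 = -3.1354
Step 5: grad_x = 2*6*-0.6124 = -7.3492, grad_y = 2*1*-3.1354 = -6.2709
  x_5 = -0.6124 - 0.02*-7.3492 = -0.4654
  y_5 = -3.1354 - 0.02*-6.2709 = -3.01
f(-0.4654, -3.01) = 6*(-0.4654)^2 + 1*(-3.01)^2 = 10.3601


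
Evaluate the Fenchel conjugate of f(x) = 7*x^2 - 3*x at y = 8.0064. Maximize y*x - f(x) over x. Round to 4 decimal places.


f*(y) = sup_x {y*x - a*x^2 - b*x} = sup_x {(y-b)*x - a*x^2}
FOC: (y - b) - 2a*x = 0 => x* = (y - b)/(2a)
x* = (8.0064 + 3)/(2*7) = 0.7862
f*(8.0064) = (y-b)^2/(4a) = (8.0064 + 3)^2/(4*7)
= 121.1408/28 = 4.3265


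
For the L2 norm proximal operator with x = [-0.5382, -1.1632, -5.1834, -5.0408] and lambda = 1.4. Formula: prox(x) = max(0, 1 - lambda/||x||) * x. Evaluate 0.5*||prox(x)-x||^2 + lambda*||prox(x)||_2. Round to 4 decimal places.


Step 1: Compute ||x||.
||x|| = 7.343
Step 2: Compute scaling factor.
scale = max(0, 1 - 1.4/7.343) = 0.8093
Step 3: prox(x) = [-0.4356, -0.9414, -4.1951, -4.0797]
||prox(x)|| = 5.943
Step 4: Proximal objective.
0.5*||prox-x||^2 = 0.98
lambda*||prox|| = 8.3202
Total = 9.3002


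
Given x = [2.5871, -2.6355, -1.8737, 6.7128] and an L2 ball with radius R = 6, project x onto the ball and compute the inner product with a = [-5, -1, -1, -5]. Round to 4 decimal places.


Step 1: Compute ||x|| (intermediates to 6 decimals).
||x|| = sqrt(2.5871^2 + (-2.6355)^2 + (-1.8737)^2 + 6.7128^2) = 7.887419
Step 2: Project.
Since ||x|| > R, scale = R/||x|| = 6/7.887419 = 0.760705, proj(x) = scale * x
proj(x) = [1.96802, -2.004838, -1.425333, 5.106461]
Step 3: Dot product.
a^T * proj(x) = -5*1.96802 - 1*(-2.004838) - 1*(-1.425333) - 5*5.106461 = -31.9422


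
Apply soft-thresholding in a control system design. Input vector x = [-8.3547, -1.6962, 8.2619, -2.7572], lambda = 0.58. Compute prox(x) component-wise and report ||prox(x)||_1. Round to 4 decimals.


Soft-thresholding with lambda = 0.58:
prox(-8.3547) = sign(-8.3547)*max(|-8.3547| - 0.58, 0) = -7.7747
prox(-1.6962) = sign(-1.6962)*max(|-1.6962| - 0.58, 0) = -1.1162
prox(8.2619) = sign(8.2619)*max(|8.2619| - 0.58, 0) = 7.6819
prox(-2.7572) = sign(-2.7572)*max(|-2.7572| - 0.58, 0) = -2.1772
prox(x) = [-7.7747, -1.1162, 7.6819, -2.1772]
||prox(x)||_1 = 7.7747 + 1.1162 + 7.6819 + 2.1772 = 18.75


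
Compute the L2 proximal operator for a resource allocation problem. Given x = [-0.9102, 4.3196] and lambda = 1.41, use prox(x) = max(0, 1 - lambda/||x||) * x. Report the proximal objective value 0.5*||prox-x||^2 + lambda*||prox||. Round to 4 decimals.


Step 1: Compute ||x||.
||x|| = 4.4145
Step 2: Compute scaling factor.
scale = max(0, 1 - 1.41/4.4145) = 0.6806
Step 3: prox(x) = [-0.6195, 2.9399]
||prox(x)|| = 3.0045
Step 4: Proximal objective.
0.5*||prox-x||^2 = 0.9941
lambda*||prox|| = 4.2363
Total = 5.2303


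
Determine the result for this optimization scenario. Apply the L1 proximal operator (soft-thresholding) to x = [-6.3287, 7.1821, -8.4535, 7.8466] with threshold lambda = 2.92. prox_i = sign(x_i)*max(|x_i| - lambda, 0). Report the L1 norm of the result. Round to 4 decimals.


Soft-thresholding with lambda = 2.92:
prox(-6.3287) = sign(-6.3287)*max(|-6.3287| - 2.92, 0) = -3.4087
prox(7.1821) = sign(7.1821)*max(|7.1821| - 2.92, 0) = 4.2621
prox(-8.4535) = sign(-8.4535)*max(|-8.4535| - 2.92, 0) = -5.5335
prox(7.8466) = sign(7.8466)*max(|7.8466| - 2.92, 0) = 4.9266
prox(x) = [-3.4087, 4.2621, -5.5335, 4.9266]
||prox(x)||_1 = 3.4087 + 4.2621 + 5.5335 + 4.9266 = 18.1309


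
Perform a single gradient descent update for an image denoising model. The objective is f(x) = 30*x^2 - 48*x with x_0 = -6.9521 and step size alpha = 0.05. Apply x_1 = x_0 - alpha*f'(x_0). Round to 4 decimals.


We compute the gradient at x_0 and apply the update.
f'(x) = 60*x - 48
f'(-6.9521) = 60*-6.9521 - 48 = -465.126
x_1 = -6.9521 - 0.05*-465.126 = 16.3042


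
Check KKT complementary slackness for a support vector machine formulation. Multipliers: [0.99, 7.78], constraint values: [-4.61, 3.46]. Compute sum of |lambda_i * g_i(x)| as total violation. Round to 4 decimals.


KKT complementary slackness check:
lambda_1 * g_1 = 0.99 * -4.61 = -4.5639
lambda_2 * g_2 = 7.78 * 3.46 = 26.9188
Total violation = 4.5639 + 26.9188 = 31.4827


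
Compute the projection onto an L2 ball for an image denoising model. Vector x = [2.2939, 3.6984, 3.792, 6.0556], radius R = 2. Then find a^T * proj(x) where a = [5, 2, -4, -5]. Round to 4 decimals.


Step 1: Compute ||x|| (intermediates to 6 decimals).
||x|| = sqrt(2.2939^2 + 3.6984^2 + 3.792^2 + 6.0556^2) = 8.365984
Step 2: Project.
Since ||x|| > R, scale = R/||x|| = 2/8.365984 = 0.239063, proj(x) = scale * x
proj(x) = [0.548387, 0.884151, 0.906527, 1.44767]
Step 3: Dot product.
a^T * proj(x) = 5*0.548387 + 2*0.884151 - 4*0.906527 - 5*1.44767 = -6.3542


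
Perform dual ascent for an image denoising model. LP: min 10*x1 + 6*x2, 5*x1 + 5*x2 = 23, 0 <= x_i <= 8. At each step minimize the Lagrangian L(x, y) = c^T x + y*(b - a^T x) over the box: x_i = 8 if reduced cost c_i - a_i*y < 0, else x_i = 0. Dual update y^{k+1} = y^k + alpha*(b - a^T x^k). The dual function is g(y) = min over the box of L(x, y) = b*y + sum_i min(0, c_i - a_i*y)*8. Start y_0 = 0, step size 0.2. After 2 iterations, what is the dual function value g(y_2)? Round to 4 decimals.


Dual ascent for LP: min 10*x1 + 6*x2, 5*x1 + 5*x2 = 23, 0 <= x_i <= 8
Step 1: y^k = 0.0, reduced costs: (10.0, 6.0)
  x^k = (0.0, 0.0), subgradient = b - a^T x = 23.0
  y^{k+1} = 0.0 + 0.2*23.0 = 4.6
Step 2: y^k = 4.6, reduced costs: (-13.0, -17.0)
  x^k = (8.0, 8.0), subgradient = b - a^T x = -57.0
  y^{k+1} = 4.6 + 0.2*-57.0 = -6.8
Dual objective at y_2 = -6.8: reduced costs (44.0, 40.0), box minimizer x = (0.0, 0.0)
g(y_2) = b*y + (c1 - a1*y)*x1 + (c2 - a2*y)*x2 = 23*(-6.8) + 44.0*0.0 + 40.0*0.0 = -156.4 + 0.0 + 0.0 = -156.4


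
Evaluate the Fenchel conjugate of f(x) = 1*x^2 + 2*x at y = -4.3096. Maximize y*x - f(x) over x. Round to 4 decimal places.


f*(y) = sup_x {y*x - a*x^2 - b*x} = sup_x {(y-b)*x - a*x^2}
FOC: (y - b) - 2a*x = 0 => x* = (y - b)/(2a)
x* = (-4.3096 - 2)/(2*1) = -3.1548
f*(-4.3096) = (y-b)^2/(4a) = (-4.3096 - 2)^2/(4*1)
= 39.8111/4 = 9.9528


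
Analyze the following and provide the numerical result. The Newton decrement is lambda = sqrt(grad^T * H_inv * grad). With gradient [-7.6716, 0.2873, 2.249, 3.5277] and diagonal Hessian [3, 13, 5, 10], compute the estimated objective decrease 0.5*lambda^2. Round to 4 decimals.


Step 1: H is diagonal, so H^(-1) * g = [-2.5572, 0.0221, 0.4498, 0.3528].
Step 2: g^T H^(-1) g = sum_i g_i^2 / H_ii
  = (-7.6716)^2/3 + (0.2873)^2/13 + (2.249)^2/5 + (3.5277)^2/10
  = 19.6178 + 0.0063 + 1.0116 + 1.2445 = 21.8802
Step 3: Objective decrease = 0.5 * g^T H^(-1) g = 10.9401


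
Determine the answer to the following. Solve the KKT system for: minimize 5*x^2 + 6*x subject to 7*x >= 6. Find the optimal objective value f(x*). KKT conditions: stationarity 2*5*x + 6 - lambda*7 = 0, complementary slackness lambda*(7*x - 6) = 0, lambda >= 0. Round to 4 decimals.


Step 1: Try lambda = 0 (constraint inactive).
x_unc = -6/(2*5) = -0.6
Check: 7*-0.6 = -4.2 < 6 -- violated!
Step 2: Constraint must be active: 7*x = 6
x* = 6/7 = 0.8571 (rounded; the exact value 6/7 is used below)
lambda = (2*5*(6/7) + 6)/7 = 2.0816
Step 3: Compute optimal value.
f(x*) = 5*(6/7)^2 + 6*(6/7) = 8.8163


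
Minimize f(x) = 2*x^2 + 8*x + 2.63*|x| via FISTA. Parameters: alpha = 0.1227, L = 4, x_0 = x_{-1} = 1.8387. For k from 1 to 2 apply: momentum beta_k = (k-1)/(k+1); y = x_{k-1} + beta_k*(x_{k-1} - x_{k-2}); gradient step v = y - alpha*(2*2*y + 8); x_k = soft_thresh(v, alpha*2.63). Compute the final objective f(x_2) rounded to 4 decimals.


FISTA on f(x) = 2*x^2 + 8*x + 2.63*|x|
L = 4, alpha = 0.1227
Iteration 1: beta = 0.0, y = 1.8387 + 0.0*(1.8387 - 1.8387) = 1.8387
  grad(y) = 15.3548, v = y - alpha*grad = -0.0453
  prox(v) = soft_thresh(-0.0453, 0.3227) = 0.0
Iteration 2: beta = 0.3333, y = 0.0 + 0.3333*(0.0 - 1.8387) = -0.6129
  grad(y) = 5.5484, v = y - alpha*grad = -1.2937
  prox(v) = soft_thresh(-1.2937, 0.3227) = -0.971
f(x_2) = 2*(-0.971)^2 + 8*(-0.971) + 2.63*|-0.971| = -3.3286


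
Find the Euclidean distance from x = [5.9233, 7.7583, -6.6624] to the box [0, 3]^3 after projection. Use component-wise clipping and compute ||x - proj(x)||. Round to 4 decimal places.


Project each component onto [0, 3].
clip(5.9233) = 3.0, clip(7.7583) = 3.0, clip(-6.6624) = 0.0
Projection = [3.0, 3.0, 0.0]
Squared diffs: [8.5457, 22.6414, 44.3876]
Distance = sqrt(75.5747) = 8.6934


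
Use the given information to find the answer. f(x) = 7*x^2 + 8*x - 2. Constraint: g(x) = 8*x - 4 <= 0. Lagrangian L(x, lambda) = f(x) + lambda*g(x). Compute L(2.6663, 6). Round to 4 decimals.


Step 1: Evaluate f(x).
f(2.6663) = 7*2.6663^2 + 8*2.6663 - 2 = 69.0945
Step 2: Evaluate g(x).
g(2.6663) = 8*2.6663 - 4 = 17.3304
Step 3: Compute Lagrangian.
L = 69.0945 + 6*17.3304 = 173.0769


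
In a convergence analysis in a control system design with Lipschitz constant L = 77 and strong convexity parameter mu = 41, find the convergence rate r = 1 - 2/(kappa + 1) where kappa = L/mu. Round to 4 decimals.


Step 1: Compute the condition number.
kappa = L/mu = 77/41 = 1.878
Step 2: Compute the convergence rate.
r = 1 - 2/(kappa + 1) = 1 - 2*mu/(L + mu) = (L - mu)/(L + mu) = 36/118 = 0.3051


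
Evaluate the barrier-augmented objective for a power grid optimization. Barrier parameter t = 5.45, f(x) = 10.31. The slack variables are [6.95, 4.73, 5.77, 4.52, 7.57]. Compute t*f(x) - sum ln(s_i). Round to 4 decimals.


Step 1: Compute log-barrier.
ln values: [1.9387, 1.5539, 1.7527, 1.5085, 2.0242]
phi = -(1.9387 + 1.5539 + 1.7527 + 1.5085 + 2.0242) = -8.778
Step 2: Compute augmented objective.
t*f(x) = 5.45*10.31 = 56.1895
Total = 56.1895 - 8.778 = 47.4115


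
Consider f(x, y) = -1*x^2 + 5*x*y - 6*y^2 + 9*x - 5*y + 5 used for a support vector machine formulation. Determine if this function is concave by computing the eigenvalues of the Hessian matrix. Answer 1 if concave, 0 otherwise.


The Hessian of f(x,y) = -1*x^2 + 5*x*y - 6*y^2 + 9*x - 5*y + 5 is:
H = [[-2, 5], [5, -12]]
Trace = -2 - 12 = -14
Determinant = -2*-12 - (5)^2 = -1
Discriminant = (-14)^2 - 4*-1 = 200.0
Eigenvalues: lambda_1 = -14.0711, lambda_2 = 0.0711
The function is not concave.

0


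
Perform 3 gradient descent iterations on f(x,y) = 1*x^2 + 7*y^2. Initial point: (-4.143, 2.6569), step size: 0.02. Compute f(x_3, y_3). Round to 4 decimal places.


Gradient descent on f(x,y) = 1*x^2 + 7*y^2.
Starting point: (-4.143, 2.6569), alpha = 0.02
Step 1: grad_x = 2*1*-4.143 = -8.286, grad_y = 2*7*2.6569 = 37.1966
  x_1 = -4.143 - 0.02*-8.286 = -3.9773
  y_1 = 2.6569 - 0.02*37.1966 = 1.913
Step 2: grad_x = 2*1*-3.9773 = -7.9546, grad_y = 2*7*1.913 = 26.7816
  x_2 = -3.9773 - 0.02*-7.9546 = -3.8182
  y_2 = 1.913 - 0.02*26.7816 = 1.3773
Step 3: grad_x = 2*1*-3.8182 = -7.6364, grad_y = 2*7*1.3773 = 19.2827
  x_3 = -3.8182 - 0.02*-7.6364 = -3.6655
  y_3 = 1.3773 - 0.02*19.2827 = 0.9917
f(-3.6655, 0.9917) = 1*(-3.6655)^2 + 7*0.9917^2 = 20.3196


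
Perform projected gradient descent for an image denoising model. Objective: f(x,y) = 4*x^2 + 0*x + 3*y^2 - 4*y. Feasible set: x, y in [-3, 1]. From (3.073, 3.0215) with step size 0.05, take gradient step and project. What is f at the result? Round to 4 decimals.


Step 1: Compute gradient at (3.073, 3.0215).
grad_x = 2*4*3.073 + 0 = 24.584
grad_y = 2*3*3.0215 - 4 = 14.129
Step 2: Gradient step.
x_raw = 3.073 - 0.05*24.584 = 1.8438
y_raw = 3.0215 - 0.05*14.129 = 2.3151
Step 3: Project onto [-3, 1].
x_proj = clip(1.8438) = 1.0
y_proj = clip(2.3151) = 1.0
Step 4: Evaluate f.
f(1.0, 1.0) = 3.0


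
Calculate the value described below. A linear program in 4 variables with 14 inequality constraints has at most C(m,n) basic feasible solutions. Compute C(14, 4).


Each vertex corresponds to some choice of n active constraints out of m, so the number of vertices is at most C(m, n) = m! / (n!(m-n)!).
m = 14, n = 4
Numerator: 14 * 13 * 12 * 11
Denominator: 4! = 24
C(14, 4) = 1001


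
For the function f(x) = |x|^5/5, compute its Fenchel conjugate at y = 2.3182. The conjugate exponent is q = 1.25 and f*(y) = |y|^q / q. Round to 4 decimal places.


The conjugate exponent q satisfies 1/p + 1/q = 1.
p = 5, so q = 5/(5 - 1) = 1.25
|y|^q = 2.3182^1.25 = 2.8605
f*(2.3182) = 2.8605 / 1.25 = 2.2884


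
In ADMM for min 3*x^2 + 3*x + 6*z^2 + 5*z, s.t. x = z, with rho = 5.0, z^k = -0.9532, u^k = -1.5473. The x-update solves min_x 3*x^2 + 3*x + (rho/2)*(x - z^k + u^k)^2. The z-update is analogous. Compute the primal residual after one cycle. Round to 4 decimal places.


ADMM iteration with rho = 5.0, z^k = -0.9532, u^k = -1.5473
Step 1: x-update.
Minimize 3*x^2 + 3*x + (5.0/2)*(x + 0.9532 - 1.5473)^2
FOC: (2*3 + 5.0)*x = -3 + 5.0*(-0.9532 + 1.5473)
x^{k+1} = -0.0027
Step 2: z-update.
Minimize 6*z^2 + 5*z + (5.0/2)*(-0.0027 - z - 1.5473)^2
FOC: (2*6 + 5.0)*z = -5 + 5.0*(-0.0027 - 1.5473)
z^{k+1} = -0.75
Step 3: u-update.
u^{k+1} = -1.5473 - 0.0027 + 0.75 = -0.8
Step 4: Primal residual = |-0.0027 + 0.75| = 0.7473


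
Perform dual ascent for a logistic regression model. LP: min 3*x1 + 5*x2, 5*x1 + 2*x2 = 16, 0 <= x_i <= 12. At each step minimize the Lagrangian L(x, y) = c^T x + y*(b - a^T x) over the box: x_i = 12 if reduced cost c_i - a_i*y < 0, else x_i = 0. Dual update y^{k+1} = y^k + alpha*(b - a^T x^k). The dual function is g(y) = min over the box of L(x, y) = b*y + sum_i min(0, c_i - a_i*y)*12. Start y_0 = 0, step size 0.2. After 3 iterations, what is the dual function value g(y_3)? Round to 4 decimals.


Dual ascent for LP: min 3*x1 + 5*x2, 5*x1 + 2*x2 = 16, 0 <= x_i <= 12
Step 1: y^k = 0.0, reduced costs: (3.0, 5.0)
  x^k = (0.0, 0.0), subgradient = b - a^T x = 16.0
  y^{k+1} = 0.0 + 0.2*16.0 = 3.2
Step 2: y^k = 3.2, reduced costs: (-13.0, -1.4)
  x^k = (12.0, 12.0), subgradient = b - a^T x = -68.0
  y^{k+1} = 3.2 + 0.2*-68.0 = -10.4
Step 3: y^k = -10.4, reduced costs: (55.0, 25.8)
  x^k = (0.0, 0.0), subgradient = b - a^T x = 16.0
  y^{k+1} = -10.4 + 0.2*16.0 = -7.2
Dual objective at y_3 = -7.2: reduced costs (39.0, 19.4), box minimizer x = (0.0, 0.0)
g(y_3) = b*y + (c1 - a1*y)*x1 + (c2 - a2*y)*x2 = 16*(-7.2) + 39.0*0.0 + 19.4*0.0 = -115.2 + 0.0 + 0.0 = -115.2


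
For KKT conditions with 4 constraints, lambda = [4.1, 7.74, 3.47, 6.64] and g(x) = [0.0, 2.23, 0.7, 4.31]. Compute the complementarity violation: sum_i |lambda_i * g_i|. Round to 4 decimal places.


KKT complementary slackness check:
lambda_1 * g_1 = 4.1 * 0.0 = 0.0
lambda_2 * g_2 = 7.74 * 2.23 = 17.2602
lambda_3 * g_3 = 3.47 * 0.7 = 2.429
lambda_4 * g_4 = 6.64 * 4.31 = 28.6184
Total violation = 0.0 + 17.2602 + 2.429 + 28.6184 = 48.3076


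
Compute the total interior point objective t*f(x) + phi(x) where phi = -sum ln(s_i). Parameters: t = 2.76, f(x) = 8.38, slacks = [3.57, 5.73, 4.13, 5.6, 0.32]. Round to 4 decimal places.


Step 1: Compute log-barrier.
ln values: [1.2726, 1.7457, 1.4183, 1.7228, -1.1394]
phi = -(1.2726 + 1.7457 + 1.4183 + 1.7228 - 1.1394) = -5.0199
Step 2: Compute augmented objective.
t*f(x) = 2.76*8.38 = 23.1288
Total = 23.1288 - 5.0199 = 18.1089


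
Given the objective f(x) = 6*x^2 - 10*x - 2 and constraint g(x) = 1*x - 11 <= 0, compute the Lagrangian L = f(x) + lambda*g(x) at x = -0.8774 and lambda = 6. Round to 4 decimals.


Step 1: Evaluate f(x).
f(-0.8774) = 6*(-0.8774)^2 - 10*(-0.8774) - 2 = 11.393
Step 2: Evaluate g(x).
g(-0.8774) = 1*-0.8774 - 11 = -11.8774
Step 3: Compute Lagrangian.
L = 11.393 + 6*-11.8774 = -59.8714


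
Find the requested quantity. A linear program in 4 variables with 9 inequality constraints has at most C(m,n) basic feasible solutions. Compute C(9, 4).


Each vertex corresponds to some choice of n active constraints out of m, so the number of vertices is at most C(m, n) = m! / (n!(m-n)!).
m = 9, n = 4
Numerator: 9 * 8 * 7 * 6
Denominator: 4! = 24
C(9, 4) = 126


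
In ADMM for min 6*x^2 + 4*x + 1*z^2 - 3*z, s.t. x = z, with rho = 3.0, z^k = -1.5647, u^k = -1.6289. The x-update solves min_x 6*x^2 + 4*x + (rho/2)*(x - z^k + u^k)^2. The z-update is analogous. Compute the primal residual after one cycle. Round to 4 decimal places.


ADMM iteration with rho = 3.0, z^k = -1.5647, u^k = -1.6289
Step 1: x-update.
Minimize 6*x^2 + 4*x + (3.0/2)*(x + 1.5647 - 1.6289)^2
FOC: (2*6 + 3.0)*x = -4 + 3.0*(-1.5647 + 1.6289)
x^{k+1} = -0.2538
Step 2: z-update.
Minimize 1*z^2 - 3*z + (3.0/2)*(-0.2538 - z - 1.6289)^2
FOC: (2*1 + 3.0)*z = 3 + 3.0*(-0.2538 - 1.6289)
z^{k+1} = -0.5296
Step 3: u-update.
u^{k+1} = -1.6289 - 0.2538 + 0.5296 = -1.3531
Step 4: Primal residual = |-0.2538 + 0.5296| = 0.2758


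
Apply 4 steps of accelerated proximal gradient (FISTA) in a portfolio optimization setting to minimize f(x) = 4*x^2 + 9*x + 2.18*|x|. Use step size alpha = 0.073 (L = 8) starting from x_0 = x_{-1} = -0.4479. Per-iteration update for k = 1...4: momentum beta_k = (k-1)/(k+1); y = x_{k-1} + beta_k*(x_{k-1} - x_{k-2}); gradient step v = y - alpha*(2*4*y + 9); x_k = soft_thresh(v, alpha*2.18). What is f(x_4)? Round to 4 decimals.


FISTA on f(x) = 4*x^2 + 9*x + 2.18*|x|
L = 8, alpha = 0.073
Iteration 1: beta = 0.0, y = -0.4479 + 0.0*(-0.4479 + 0.4479) = -0.4479
  grad(y) = 5.4168, v = y - alpha*grad = -0.8433
  prox(v) = soft_thresh(-0.8433, 0.1591) = -0.6842
Iteration 2: beta = 0.3333, y = -0.6842 + 0.3333*(-0.6842 + 0.4479) = -0.7629
  grad(y) = 2.8964, v = y - alpha*grad = -0.9744
  prox(v) = soft_thresh(-0.9744, 0.1591) = -0.8152
Iteration 3: beta = 0.5, y = -0.8152 + 0.5*(-0.8152 + 0.6842) = -0.8808
  grad(y) = 1.9538, v = y - alpha*grad = -1.0234
  prox(v) = soft_thresh(-1.0234, 0.1591) = -0.8643
Iteration 4: beta = 0.6, y = -0.8643 + 0.6*(-0.8643 + 0.8152) = -0.8937
  grad(y) = 1.8506, v = y - alpha*grad = -1.0288
  prox(v) = soft_thresh(-1.0288, 0.1591) = -0.8696
f(x_4) = 4*(-0.8696)^2 + 9*(-0.8696) + 2.18*|-0.8696| = -2.9059


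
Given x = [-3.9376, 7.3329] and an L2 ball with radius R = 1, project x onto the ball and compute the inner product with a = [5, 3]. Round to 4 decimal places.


Step 1: Compute ||x|| (intermediates to 6 decimals).
||x|| = sqrt((-3.9376)^2 + 7.3329^2) = 8.323228
Step 2: Project.
Since ||x|| > R, scale = R/||x|| = 1/8.323228 = 0.120146, proj(x) = scale * x
proj(x) = [-0.473087, 0.881019]
Step 3: Dot product.
a^T * proj(x) = 5*(-0.473087) + 3*0.881019 = 0.2776


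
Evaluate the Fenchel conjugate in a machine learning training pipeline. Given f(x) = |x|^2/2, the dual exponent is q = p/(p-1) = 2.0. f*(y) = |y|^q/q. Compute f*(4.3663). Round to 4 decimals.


The conjugate exponent q satisfies 1/p + 1/q = 1.
p = 2, so q = 2/(2 - 1) = 2.0
|y|^q = 4.3663^2.0 = 19.0646
f*(4.3663) = 19.0646 / 2.0 = 9.5323


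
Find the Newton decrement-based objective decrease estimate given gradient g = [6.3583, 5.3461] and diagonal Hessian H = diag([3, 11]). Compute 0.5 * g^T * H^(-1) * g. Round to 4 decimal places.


Step 1: H is diagonal, so H^(-1) * g = [2.1194, 0.486].
Step 2: g^T H^(-1) g = sum_i g_i^2 / H_ii
  = (6.3583)^2/3 + (5.3461)^2/11
  = 13.476 + 2.5983 = 16.0742
Step 3: Objective decrease = 0.5 * g^T H^(-1) g = 8.0371


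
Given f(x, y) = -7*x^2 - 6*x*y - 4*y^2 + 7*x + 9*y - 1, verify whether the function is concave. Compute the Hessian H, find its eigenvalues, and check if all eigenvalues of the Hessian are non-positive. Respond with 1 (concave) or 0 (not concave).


The Hessian of f(x,y) = -7*x^2 - 6*x*y - 4*y^2 + 7*x + 9*y - 1 is:
H = [[-14, -6], [-6, -8]]
Trace = -14 - 8 = -22
Determinant = -14*-8 - (-6)^2 = 76
Discriminant = (-22)^2 - 4*76 = 180.0
Eigenvalues: lambda_1 = -17.7082, lambda_2 = -4.2918
The function is concave.

1


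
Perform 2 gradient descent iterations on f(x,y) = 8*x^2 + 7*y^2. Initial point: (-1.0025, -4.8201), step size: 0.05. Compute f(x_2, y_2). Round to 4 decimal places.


Gradient descent on f(x,y) = 8*x^2 + 7*y^2.
Starting point: (-1.0025, -4.8201), alpha = 0.05
Step 1: grad_x = 2*8*-1.0025 = -16.04, grad_y = 2*7*-4.8201 = -67.4814
  x_1 = -1.0025 - 0.05*-16.04 = -0.2005
  y_1 = -4.8201 - 0.05*-67.4814 = -1.446
Step 2: grad_x = 2*8*-0.2005 = -3.208, grad_y = 2*7*-1.446 = -20.2444
  x_2 = -0.2005 - 0.05*-3.208 = -0.0401
  y_2 = -1.446 - 0.05*-20.2444 = -0.4338
f(-0.0401, -0.4338) = 8*(-0.0401)^2 + 7*(-0.4338)^2 = 1.3302


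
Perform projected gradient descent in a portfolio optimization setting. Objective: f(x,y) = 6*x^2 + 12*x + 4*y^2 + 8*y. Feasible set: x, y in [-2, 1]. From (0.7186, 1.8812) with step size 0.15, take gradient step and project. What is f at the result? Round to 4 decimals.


Step 1: Compute gradient at (0.7186, 1.8812).
grad_x = 2*6*0.7186 + 12 = 20.6232
grad_y = 2*4*1.8812 + 8 = 23.0496
Step 2: Gradient step.
x_raw = 0.7186 - 0.15*20.6232 = -2.3749
y_raw = 1.8812 - 0.15*23.0496 = -1.5762
Step 3: Project onto [-2, 1].
x_proj = clip(-2.3749) = -2.0
y_proj = clip(-1.5762) = -1.5762
Step 4: Evaluate f.
f(-2.0, -1.5762) = -2.6718


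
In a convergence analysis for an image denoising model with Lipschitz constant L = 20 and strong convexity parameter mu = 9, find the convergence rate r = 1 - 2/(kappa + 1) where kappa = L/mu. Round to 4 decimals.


Step 1: Compute the condition number.
kappa = L/mu = 20/9 = 2.2222
Step 2: Compute the convergence rate.
r = 1 - 2/(kappa + 1) = 1 - 2*mu/(L + mu) = (L - mu)/(L + mu) = 11/29 = 0.3793


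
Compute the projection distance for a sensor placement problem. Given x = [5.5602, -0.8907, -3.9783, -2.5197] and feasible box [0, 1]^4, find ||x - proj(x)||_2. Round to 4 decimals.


Project each component onto [0, 1].
clip(5.5602) = 1.0, clip(-0.8907) = 0.0, clip(-3.9783) = 0.0, clip(-2.5197) = 0.0
Projection = [1.0, 0.0, 0.0, 0.0]
Squared diffs: [20.7954, 0.7933, 15.8269, 6.3489]
Distance = sqrt(43.7645) = 6.6155


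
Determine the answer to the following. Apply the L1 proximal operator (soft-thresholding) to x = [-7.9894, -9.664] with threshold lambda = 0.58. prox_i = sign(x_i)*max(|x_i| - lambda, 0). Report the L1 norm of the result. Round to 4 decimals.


Soft-thresholding with lambda = 0.58:
prox(-7.9894) = sign(-7.9894)*max(|-7.9894| - 0.58, 0) = -7.4094
prox(-9.664) = sign(-9.664)*max(|-9.664| - 0.58, 0) = -9.084
prox(x) = [-7.4094, -9.084]
||prox(x)||_1 = 7.4094 + 9.084 = 16.4934


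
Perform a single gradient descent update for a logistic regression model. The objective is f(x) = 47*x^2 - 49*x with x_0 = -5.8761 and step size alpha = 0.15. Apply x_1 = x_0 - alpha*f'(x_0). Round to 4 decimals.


We compute the gradient at x_0 and apply the update.
f'(x) = 94*x - 49
f'(-5.8761) = 94*-5.8761 - 49 = -601.3534
x_1 = -5.8761 - 0.15*-601.3534 = 84.3269


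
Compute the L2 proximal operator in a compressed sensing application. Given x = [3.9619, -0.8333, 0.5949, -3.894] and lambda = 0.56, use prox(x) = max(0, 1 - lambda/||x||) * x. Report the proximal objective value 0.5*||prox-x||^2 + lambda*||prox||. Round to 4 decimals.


Step 1: Compute ||x||.
||x|| = 5.6487
Step 2: Compute scaling factor.
scale = max(0, 1 - 0.56/5.6487) = 0.9009
Step 3: prox(x) = [3.5691, -0.7507, 0.5359, -3.508]
||prox(x)|| = 5.0887
Step 4: Proximal objective.
0.5*||prox-x||^2 = 0.1568
lambda*||prox|| = 2.8497
Total = 3.0065


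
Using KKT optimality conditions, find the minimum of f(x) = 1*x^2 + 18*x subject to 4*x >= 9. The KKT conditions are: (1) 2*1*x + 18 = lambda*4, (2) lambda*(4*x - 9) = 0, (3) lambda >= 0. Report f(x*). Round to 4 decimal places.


Step 1: Try lambda = 0 (constraint inactive).
x_unc = -18/(2*1) = -9.0
Check: 4*-9.0 = -36.0 < 9 -- violated!
Step 2: Constraint must be active: 4*x = 9
x* = 9/4 = 2.25
lambda = (2*1*2.25 + 18)/4 = 5.625
Step 3: Compute optimal value.
f(x*) = 1*2.25^2 + 18*2.25 = 45.5625


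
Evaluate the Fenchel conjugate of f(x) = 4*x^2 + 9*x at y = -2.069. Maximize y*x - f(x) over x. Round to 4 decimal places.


f*(y) = sup_x {y*x - a*x^2 - b*x} = sup_x {(y-b)*x - a*x^2}
FOC: (y - b) - 2a*x = 0 => x* = (y - b)/(2a)
x* = (-2.069 - 9)/(2*4) = -1.3836
f*(-2.069) = (y-b)^2/(4a) = (-2.069 - 9)^2/(4*4)
= 122.5228/16 = 7.6577


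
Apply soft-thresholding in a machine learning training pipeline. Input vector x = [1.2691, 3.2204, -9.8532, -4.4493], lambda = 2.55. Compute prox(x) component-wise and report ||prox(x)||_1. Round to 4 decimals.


Soft-thresholding with lambda = 2.55:
prox(1.2691) = sign(1.2691)*max(|1.2691| - 2.55, 0) = 0.0
prox(3.2204) = sign(3.2204)*max(|3.2204| - 2.55, 0) = 0.6704
prox(-9.8532) = sign(-9.8532)*max(|-9.8532| - 2.55, 0) = -7.3032
prox(-4.4493) = sign(-4.4493)*max(|-4.4493| - 2.55, 0) = -1.8993
prox(x) = [0.0, 0.6704, -7.3032, -1.8993]
||prox(x)||_1 = 0.0 + 0.6704 + 7.3032 + 1.8993 = 9.8729


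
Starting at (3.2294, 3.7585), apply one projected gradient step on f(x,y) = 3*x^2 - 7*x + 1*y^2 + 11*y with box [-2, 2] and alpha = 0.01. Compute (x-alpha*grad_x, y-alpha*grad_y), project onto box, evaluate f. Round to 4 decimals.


Step 1: Compute gradient at (3.2294, 3.7585).
grad_x = 2*3*3.2294 - 7 = 12.3764
grad_y = 2*1*3.7585 + 11 = 18.517
Step 2: Gradient step.
x_raw = 3.2294 - 0.01*12.3764 = 3.1056
y_raw = 3.7585 - 0.01*18.517 = 3.5733
Step 3: Project onto [-2, 2].
x_proj = clip(3.1056) = 2.0
y_proj = clip(3.5733) = 2.0
Step 4: Evaluate f.
f(2.0, 2.0) = 24.0


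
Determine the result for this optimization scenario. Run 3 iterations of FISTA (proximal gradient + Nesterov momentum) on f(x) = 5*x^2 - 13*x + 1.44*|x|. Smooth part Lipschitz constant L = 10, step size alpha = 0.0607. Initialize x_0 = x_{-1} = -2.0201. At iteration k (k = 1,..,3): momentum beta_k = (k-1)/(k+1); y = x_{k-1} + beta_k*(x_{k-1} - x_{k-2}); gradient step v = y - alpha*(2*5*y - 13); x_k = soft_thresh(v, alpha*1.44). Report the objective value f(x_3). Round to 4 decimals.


FISTA on f(x) = 5*x^2 - 13*x + 1.44*|x|
L = 10, alpha = 0.0607
Iteration 1: beta = 0.0, y = -2.0201 + 0.0*(-2.0201 + 2.0201) = -2.0201
  grad(y) = -33.201, v = y - alpha*grad = -0.0048
  prox(v) = soft_thresh(-0.0048, 0.0874) = 0.0
Iteration 2: beta = 0.3333, y = 0.0 + 0.3333*(0.0 + 2.0201) = 0.6734
  grad(y) = -6.2663, v = y - alpha*grad = 1.0537
  prox(v) = soft_thresh(1.0537, 0.0874) = 0.9663
Iteration 3: beta = 0.5, y = 0.9663 + 0.5*(0.9663 - 0.0) = 1.4495
  grad(y) = 1.4949, v = y - alpha*grad = 1.3587
  prox(v) = soft_thresh(1.3587, 0.0874) = 1.2713
f(x_3) = 5*1.2713^2 - 13*1.2713 + 1.44*|1.2713| = -6.6152


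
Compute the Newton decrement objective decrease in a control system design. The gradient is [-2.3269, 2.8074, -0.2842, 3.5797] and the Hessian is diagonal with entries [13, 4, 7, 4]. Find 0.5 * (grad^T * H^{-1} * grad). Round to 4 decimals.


Step 1: H is diagonal, so H^(-1) * g = [-0.179, 0.7019, -0.0406, 0.8949].
Step 2: g^T H^(-1) g = sum_i g_i^2 / H_ii
  = (-2.3269)^2/13 + (2.8074)^2/4 + (-0.2842)^2/7 + (3.5797)^2/4
  = 0.4165 + 1.9704 + 0.0115 + 3.2036 = 5.602
Step 3: Objective decrease = 0.5 * g^T H^(-1) g = 2.801


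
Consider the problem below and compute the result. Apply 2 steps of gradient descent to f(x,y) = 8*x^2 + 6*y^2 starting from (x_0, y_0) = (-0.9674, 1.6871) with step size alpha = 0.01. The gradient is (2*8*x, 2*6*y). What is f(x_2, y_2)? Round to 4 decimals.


Gradient descent on f(x,y) = 8*x^2 + 6*y^2.
Starting point: (-0.9674, 1.6871), alpha = 0.01
Step 1: grad_x = 2*8*-0.9674 = -15.4784, grad_y = 2*6*1.6871 = 20.2452
  x_1 = -0.9674 - 0.01*-15.4784 = -0.8126
  y_1 = 1.6871 - 0.01*20.2452 = 1.4846
Step 2: grad_x = 2*8*-0.8126 = -13.0019, grad_y = 2*6*1.4846 = 17.8158
  x_2 = -0.8126 - 0.01*-13.0019 = -0.6826
  y_2 = 1.4846 - 0.01*17.8158 = 1.3065
f(-0.6826, 1.3065) = 8*(-0.6826)^2 + 6*1.3065^2 = 13.969


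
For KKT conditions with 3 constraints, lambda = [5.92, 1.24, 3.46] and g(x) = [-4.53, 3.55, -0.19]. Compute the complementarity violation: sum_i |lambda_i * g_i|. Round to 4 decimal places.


KKT complementary slackness check:
lambda_1 * g_1 = 5.92 * -4.53 = -26.8176
lambda_2 * g_2 = 1.24 * 3.55 = 4.402
lambda_3 * g_3 = 3.46 * -0.19 = -0.6574
Total violation = 26.8176 + 4.402 + 0.6574 = 31.877


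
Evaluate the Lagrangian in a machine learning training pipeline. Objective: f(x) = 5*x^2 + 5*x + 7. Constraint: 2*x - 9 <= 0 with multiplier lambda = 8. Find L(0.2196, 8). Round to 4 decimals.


Step 1: Evaluate f(x).
f(0.2196) = 5*0.2196^2 + 5*0.2196 + 7 = 8.3391
Step 2: Evaluate g(x).
g(0.2196) = 2*0.2196 - 9 = -8.5608
Step 3: Compute Lagrangian.
L = 8.3391 + 8*-8.5608 = -60.1473


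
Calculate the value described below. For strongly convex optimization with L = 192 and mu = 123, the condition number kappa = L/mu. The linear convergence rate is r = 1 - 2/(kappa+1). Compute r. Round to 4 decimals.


Step 1: Compute the condition number.
kappa = L/mu = 192/123 = 1.561
Step 2: Compute the convergence rate.
r = 1 - 2/(kappa + 1) = 1 - 2*mu/(L + mu) = (L - mu)/(L + mu) = 69/315 = 0.219


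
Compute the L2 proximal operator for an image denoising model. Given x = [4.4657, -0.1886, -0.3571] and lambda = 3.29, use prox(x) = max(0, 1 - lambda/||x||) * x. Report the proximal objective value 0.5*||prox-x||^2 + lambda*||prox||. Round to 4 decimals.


Step 1: Compute ||x||.
||x|| = 4.4839
Step 2: Compute scaling factor.
scale = max(0, 1 - 3.29/4.4839) = 0.2663
Step 3: prox(x) = [1.1891, -0.0502, -0.0951]
||prox(x)|| = 1.1939
Step 4: Proximal objective.
0.5*||prox-x||^2 = 5.4121
lambda*||prox|| = 3.9279
Total = 9.3401
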